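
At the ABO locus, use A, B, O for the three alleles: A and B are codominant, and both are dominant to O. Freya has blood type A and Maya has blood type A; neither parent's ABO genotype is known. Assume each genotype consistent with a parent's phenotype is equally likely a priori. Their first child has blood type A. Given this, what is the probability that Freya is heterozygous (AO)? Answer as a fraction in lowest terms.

7/15

Possible genotypes: Freya ∈ {AA, AO}; Maya ∈ {AA, AO}.
Weight each parental genotype pair by prior × P(type-A child):
  AA × AA: posterior weight 4/15.
  AA × AO: posterior weight 4/15.
  AO × AA: posterior weight 4/15.
  AO × AO: posterior weight 1/5.
Sum the posterior weight over pairs where Freya is AO: 7/15.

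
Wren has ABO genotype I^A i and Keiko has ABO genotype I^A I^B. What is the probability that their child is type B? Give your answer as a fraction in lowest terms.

ABO cross I^A i × I^A I^B → offspring phenotypes: 1/2 A, 1/4 B, 1/4 AB.
So P(type B) = 1/4.

1/4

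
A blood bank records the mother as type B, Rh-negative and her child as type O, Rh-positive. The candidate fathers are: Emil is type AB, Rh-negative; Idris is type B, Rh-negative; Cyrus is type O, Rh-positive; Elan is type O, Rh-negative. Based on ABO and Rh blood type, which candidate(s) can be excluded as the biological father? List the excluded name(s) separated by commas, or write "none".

Emil, Idris, Elan

A candidate is excluded only if no genotype consistent with his phenotype could produce a type O, Rh-positive child with a type B, Rh-negative mother.
Emil (type AB, Rh-): no genotype consistent with that phenotype can produce a type-O Rh+ child with a type-B mother.
Idris (type B, Rh-): no genotype consistent with that phenotype can produce a type-O Rh+ child with a type-B mother.
Elan (type O, Rh-): no genotype consistent with that phenotype can produce a type-O Rh+ child with a type-B mother.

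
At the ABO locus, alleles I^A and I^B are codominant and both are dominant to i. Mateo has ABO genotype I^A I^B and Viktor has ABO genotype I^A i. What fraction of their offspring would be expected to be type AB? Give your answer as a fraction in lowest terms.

ABO cross I^A I^B × I^A i → offspring phenotypes: 1/2 A, 1/4 B, 1/4 AB.
So P(type AB) = 1/4.

1/4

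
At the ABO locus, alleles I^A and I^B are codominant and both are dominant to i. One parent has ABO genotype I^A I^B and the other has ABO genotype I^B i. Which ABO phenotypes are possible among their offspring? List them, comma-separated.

Gametes from I^A I^B × I^B i give offspring ABO genotypes I^A I^B, I^A i, I^B I^B, I^B i, i.e. phenotypes A, B, AB.

A, B, AB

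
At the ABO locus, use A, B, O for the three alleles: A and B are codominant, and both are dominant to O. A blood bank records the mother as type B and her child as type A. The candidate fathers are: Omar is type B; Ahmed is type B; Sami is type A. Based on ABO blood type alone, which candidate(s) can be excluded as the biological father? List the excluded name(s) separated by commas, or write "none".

Omar, Ahmed

A candidate is excluded only if no genotype consistent with his phenotype could produce a type A child with a type B mother.
Omar (type B): no genotype consistent with that phenotype can produce a type-A child with a type-B mother.
Ahmed (type B): no genotype consistent with that phenotype can produce a type-A child with a type-B mother.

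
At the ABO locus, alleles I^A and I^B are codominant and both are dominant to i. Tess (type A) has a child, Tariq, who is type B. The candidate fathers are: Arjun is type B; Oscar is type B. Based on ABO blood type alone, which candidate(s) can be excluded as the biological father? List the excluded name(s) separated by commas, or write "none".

A candidate is excluded only if no genotype consistent with his phenotype could produce a type B child with a type A mother.
Every candidate has at least one consistent genotype combination, so none can be excluded.

none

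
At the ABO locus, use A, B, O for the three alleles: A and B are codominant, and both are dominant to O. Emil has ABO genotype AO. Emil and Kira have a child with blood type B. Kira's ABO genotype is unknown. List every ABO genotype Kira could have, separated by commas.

For each candidate genotype of Kira, check whether crossing it with AO can produce every observed child phenotype.
  AA → possible child types {A} ✗
  AB → possible child types {A, B, AB} ✓
  AO → possible child types {O, A} ✗
  BB → possible child types {B, AB} ✓
  BO → possible child types {O, A, B, AB} ✓
  OO → possible child types {O, A} ✗

AB, BB, BO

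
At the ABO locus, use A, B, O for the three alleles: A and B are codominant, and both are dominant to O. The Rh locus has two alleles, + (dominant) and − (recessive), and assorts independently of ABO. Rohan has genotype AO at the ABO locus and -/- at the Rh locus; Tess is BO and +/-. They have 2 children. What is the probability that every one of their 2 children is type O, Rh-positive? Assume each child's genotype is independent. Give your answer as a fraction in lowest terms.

ABO cross AO × BO → 1/4 O, 1/4 A, 1/4 B, 1/4 AB.
Rh cross -/- × +/- → 1/2 Rh+, 1/2 Rh-; so P(type O, Rh-positive) = 1/4 × 1/2 = 1/8 per child.
All 2 independent: (1/8)^2 = 1/64.

1/64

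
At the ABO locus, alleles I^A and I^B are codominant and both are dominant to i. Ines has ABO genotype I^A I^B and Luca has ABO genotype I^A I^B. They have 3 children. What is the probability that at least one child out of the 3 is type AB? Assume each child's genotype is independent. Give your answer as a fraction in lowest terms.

ABO cross I^A I^B × I^A I^B → 1/4 A, 1/4 B, 1/2 AB.
So P(type AB) = 1/2 per child.
P(none) = (1/2)^3 = 1/8; P(at least one) = 1 − 1/8 = 7/8.

7/8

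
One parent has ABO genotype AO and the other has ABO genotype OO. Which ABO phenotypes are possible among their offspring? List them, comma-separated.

O, A

Gametes from AO × OO give offspring ABO genotypes AO, OO, i.e. phenotypes O, A.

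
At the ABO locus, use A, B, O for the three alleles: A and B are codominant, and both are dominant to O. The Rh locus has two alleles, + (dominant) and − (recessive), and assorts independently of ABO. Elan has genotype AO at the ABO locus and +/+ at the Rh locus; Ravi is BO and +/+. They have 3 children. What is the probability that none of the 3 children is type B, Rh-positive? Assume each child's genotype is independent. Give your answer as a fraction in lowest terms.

ABO cross AO × BO → 1/4 O, 1/4 A, 1/4 B, 1/4 AB.
Rh cross +/+ × +/+ → 1 Rh+; so P(type B, Rh-positive) = 1/4 × 1 = 1/4 per child.
P(not type B, Rh-positive) = 3/4 for one child; (3/4)^3 = 27/64.

27/64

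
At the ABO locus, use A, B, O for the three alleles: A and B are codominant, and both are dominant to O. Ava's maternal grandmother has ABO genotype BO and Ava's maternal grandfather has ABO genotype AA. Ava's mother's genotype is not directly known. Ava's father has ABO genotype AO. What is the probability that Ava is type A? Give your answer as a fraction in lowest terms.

5/8

Ava's mother's ABO genotype from BO × AA: 1/2 AB, 1/2 AO.
Crossing each possibility with the father AO and summing P(type A): 1/2·1/2 + 1/2·3/4 = 5/8.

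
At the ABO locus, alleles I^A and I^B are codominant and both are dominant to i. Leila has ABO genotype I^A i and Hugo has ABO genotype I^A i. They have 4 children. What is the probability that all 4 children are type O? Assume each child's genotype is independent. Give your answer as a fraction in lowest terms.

ABO cross I^A i × I^A i → 1/4 O, 3/4 A.
So P(type O) = 1/4 per child.
All 4 independent: (1/4)^4 = 1/256.

1/256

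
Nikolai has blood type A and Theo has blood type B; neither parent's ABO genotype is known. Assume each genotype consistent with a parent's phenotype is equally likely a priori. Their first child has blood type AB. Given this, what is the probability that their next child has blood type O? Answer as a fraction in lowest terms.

1/36

Possible genotypes: Nikolai ∈ {AA, AO}; Theo ∈ {BB, BO}.
Weight each parental genotype pair by prior × P(type-AB child):
  AA × BB: posterior weight 4/9; P(next child type O) = 0.
  AA × BO: posterior weight 2/9; P(next child type O) = 0.
  AO × BB: posterior weight 2/9; P(next child type O) = 0.
  AO × BO: posterior weight 1/9; P(next child type O) = 1/4.
Weighted sum = 1/36.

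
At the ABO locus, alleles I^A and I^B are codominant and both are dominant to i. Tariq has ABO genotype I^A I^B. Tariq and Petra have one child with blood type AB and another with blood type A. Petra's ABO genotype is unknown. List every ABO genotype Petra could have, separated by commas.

I^A I^A, I^A I^B, I^A i, I^B i

For each candidate genotype of Petra, check whether crossing it with I^A I^B can produce every observed child phenotype.
  I^A I^A → possible child types {A, AB} ✓
  I^A I^B → possible child types {A, B, AB} ✓
  I^A i → possible child types {A, B, AB} ✓
  I^B I^B → possible child types {B, AB} ✗
  I^B i → possible child types {A, B, AB} ✓
  i i → possible child types {A, B} ✗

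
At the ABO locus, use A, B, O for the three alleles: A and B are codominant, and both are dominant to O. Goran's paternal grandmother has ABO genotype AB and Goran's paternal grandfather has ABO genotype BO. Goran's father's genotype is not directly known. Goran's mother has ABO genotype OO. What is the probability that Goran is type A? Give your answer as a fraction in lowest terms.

1/4

Goran's father's ABO genotype from AB × BO: 1/4 AB, 1/4 AO, 1/4 BB, 1/4 BO.
Crossing each possibility with the mother OO and summing P(type A): 1/4·1/2 + 1/4·1/2 + 1/4·0 + 1/4·0 = 1/4.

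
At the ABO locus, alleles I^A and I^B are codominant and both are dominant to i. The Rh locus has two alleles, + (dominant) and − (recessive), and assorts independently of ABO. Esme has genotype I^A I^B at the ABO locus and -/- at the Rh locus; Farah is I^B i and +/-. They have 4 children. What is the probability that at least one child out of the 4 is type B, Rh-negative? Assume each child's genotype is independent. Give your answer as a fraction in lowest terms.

ABO cross I^A I^B × I^B i → 1/4 A, 1/2 B, 1/4 AB.
Rh cross -/- × +/- → 1/2 Rh+, 1/2 Rh-; so P(type B, Rh-negative) = 1/2 × 1/2 = 1/4 per child.
P(none) = (3/4)^4 = 81/256; P(at least one) = 1 − 81/256 = 175/256.

175/256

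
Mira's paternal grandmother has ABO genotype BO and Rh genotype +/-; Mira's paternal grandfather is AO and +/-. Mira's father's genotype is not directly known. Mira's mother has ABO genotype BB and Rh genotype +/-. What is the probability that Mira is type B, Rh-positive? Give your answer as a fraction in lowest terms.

9/16

Mira's father's ABO genotype from BO × AO: 1/4 AB, 1/4 AO, 1/4 BO, 1/4 OO.
Crossing each possibility with the mother BB and summing P(type B): 1/4·1/2 + 1/4·1/2 + 1/4·1 + 1/4·1 = 3/4.
Similarly for Rh via the father's Rh distribution: P(Rh+) = 3/4.
Independent loci: 3/4 × 3/4 = 9/16.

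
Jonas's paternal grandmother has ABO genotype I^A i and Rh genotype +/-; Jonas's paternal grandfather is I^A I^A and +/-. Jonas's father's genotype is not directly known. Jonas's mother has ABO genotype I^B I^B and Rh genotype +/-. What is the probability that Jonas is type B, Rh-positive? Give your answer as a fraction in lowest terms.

3/16

Jonas's father's ABO genotype from I^A i × I^A I^A: 1/2 I^A I^A, 1/2 I^A i.
Crossing each possibility with the mother I^B I^B and summing P(type B): 1/2·0 + 1/2·1/2 = 1/4.
Similarly for Rh via the father's Rh distribution: P(Rh+) = 3/4.
Independent loci: 1/4 × 3/4 = 3/16.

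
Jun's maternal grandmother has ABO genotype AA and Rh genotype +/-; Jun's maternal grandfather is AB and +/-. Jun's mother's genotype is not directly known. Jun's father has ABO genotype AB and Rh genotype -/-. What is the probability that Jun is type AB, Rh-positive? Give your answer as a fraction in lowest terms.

Jun's mother's ABO genotype from AA × AB: 1/2 AA, 1/2 AB.
Crossing each possibility with the father AB and summing P(type AB): 1/2·1/2 + 1/2·1/2 = 1/2.
Similarly for Rh via the mother's Rh distribution: P(Rh+) = 1/2.
Independent loci: 1/2 × 1/2 = 1/4.

1/4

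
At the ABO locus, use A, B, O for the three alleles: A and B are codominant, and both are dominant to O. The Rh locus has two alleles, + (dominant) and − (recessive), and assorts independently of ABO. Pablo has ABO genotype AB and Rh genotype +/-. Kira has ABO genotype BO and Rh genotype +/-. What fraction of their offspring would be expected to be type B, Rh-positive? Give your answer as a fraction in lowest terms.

3/8

ABO cross AB × BO → offspring phenotypes: 1/4 A, 1/2 B, 1/4 AB.
Rh cross +/- × +/- → 3/4 Rh+, 1/4 Rh-.
Independent loci: P(type B, Rh-positive) = 1/2 × 3/4 = 3/8.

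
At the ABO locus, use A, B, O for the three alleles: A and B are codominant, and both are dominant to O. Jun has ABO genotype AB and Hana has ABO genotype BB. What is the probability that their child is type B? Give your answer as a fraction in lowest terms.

ABO cross AB × BB → offspring phenotypes: 1/2 B, 1/2 AB.
So P(type B) = 1/2.

1/2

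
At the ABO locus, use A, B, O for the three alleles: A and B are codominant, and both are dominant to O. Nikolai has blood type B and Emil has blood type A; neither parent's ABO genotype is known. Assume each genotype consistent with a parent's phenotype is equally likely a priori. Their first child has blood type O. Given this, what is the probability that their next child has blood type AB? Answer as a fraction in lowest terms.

Possible genotypes: Nikolai ∈ {BB, BO}; Emil ∈ {AA, AO}.
Weight each parental genotype pair by prior × P(type-O child):
  BO × AO: posterior weight 1; P(next child type AB) = 1/4.
Weighted sum = 1/4.

1/4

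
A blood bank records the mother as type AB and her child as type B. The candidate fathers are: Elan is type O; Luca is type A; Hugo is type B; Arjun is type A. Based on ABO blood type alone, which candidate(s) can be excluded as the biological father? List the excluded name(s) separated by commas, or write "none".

none

A candidate is excluded only if no genotype consistent with his phenotype could produce a type B child with a type AB mother.
Every candidate has at least one consistent genotype combination, so none can be excluded.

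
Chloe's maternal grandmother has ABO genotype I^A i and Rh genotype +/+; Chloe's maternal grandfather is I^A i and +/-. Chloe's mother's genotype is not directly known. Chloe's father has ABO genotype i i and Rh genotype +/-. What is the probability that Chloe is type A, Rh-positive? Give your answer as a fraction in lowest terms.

7/16

Chloe's mother's ABO genotype from I^A i × I^A i: 1/4 I^A I^A, 1/2 I^A i, 1/4 i i.
Crossing each possibility with the father i i and summing P(type A): 1/4·1 + 1/2·1/2 + 1/4·0 = 1/2.
Similarly for Rh via the mother's Rh distribution: P(Rh+) = 7/8.
Independent loci: 1/2 × 7/8 = 7/16.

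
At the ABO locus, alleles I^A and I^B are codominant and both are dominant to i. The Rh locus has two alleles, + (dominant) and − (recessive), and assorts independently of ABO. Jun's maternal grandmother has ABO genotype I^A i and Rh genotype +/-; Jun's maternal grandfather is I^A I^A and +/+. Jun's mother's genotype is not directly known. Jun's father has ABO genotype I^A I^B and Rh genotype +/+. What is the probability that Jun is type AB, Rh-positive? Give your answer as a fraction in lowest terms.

3/8

Jun's mother's ABO genotype from I^A i × I^A I^A: 1/2 I^A I^A, 1/2 I^A i.
Crossing each possibility with the father I^A I^B and summing P(type AB): 1/2·1/2 + 1/2·1/4 = 3/8.
Similarly for Rh via the mother's Rh distribution: P(Rh+) = 1.
Independent loci: 3/8 × 1 = 3/8.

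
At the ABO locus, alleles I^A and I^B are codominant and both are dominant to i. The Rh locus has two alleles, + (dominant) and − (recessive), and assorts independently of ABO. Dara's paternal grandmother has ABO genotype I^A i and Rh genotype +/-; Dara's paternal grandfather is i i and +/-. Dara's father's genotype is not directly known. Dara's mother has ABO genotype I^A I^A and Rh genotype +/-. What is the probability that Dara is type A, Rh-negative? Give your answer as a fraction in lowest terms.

1/4

Dara's father's ABO genotype from I^A i × i i: 1/2 I^A i, 1/2 i i.
Crossing each possibility with the mother I^A I^A and summing P(type A): 1/2·1 + 1/2·1 = 1.
Similarly for Rh via the father's Rh distribution: P(Rh-) = 1/4.
Independent loci: 1 × 1/4 = 1/4.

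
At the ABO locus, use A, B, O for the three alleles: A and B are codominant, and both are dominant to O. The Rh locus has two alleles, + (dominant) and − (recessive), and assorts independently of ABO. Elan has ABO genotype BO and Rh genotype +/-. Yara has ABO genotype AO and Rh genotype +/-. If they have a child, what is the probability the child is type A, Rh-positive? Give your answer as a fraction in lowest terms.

3/16

ABO cross BO × AO → offspring phenotypes: 1/4 O, 1/4 A, 1/4 B, 1/4 AB.
Rh cross +/- × +/- → 3/4 Rh+, 1/4 Rh-.
Independent loci: P(type A, Rh-positive) = 1/4 × 3/4 = 3/16.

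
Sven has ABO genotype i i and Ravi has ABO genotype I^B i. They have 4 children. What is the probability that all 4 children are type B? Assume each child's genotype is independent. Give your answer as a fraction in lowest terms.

ABO cross i i × I^B i → 1/2 O, 1/2 B.
So P(type B) = 1/2 per child.
All 4 independent: (1/2)^4 = 1/16.

1/16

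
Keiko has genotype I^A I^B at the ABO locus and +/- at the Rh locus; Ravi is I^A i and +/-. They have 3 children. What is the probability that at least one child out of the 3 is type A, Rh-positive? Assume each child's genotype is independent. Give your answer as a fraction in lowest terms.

ABO cross I^A I^B × I^A i → 1/2 A, 1/4 B, 1/4 AB.
Rh cross +/- × +/- → 3/4 Rh+, 1/4 Rh-; so P(type A, Rh-positive) = 1/2 × 3/4 = 3/8 per child.
P(none) = (5/8)^3 = 125/512; P(at least one) = 1 − 125/512 = 387/512.

387/512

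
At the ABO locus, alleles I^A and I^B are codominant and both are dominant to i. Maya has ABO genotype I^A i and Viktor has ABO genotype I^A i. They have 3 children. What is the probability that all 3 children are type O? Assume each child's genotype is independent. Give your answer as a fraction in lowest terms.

ABO cross I^A i × I^A i → 1/4 O, 3/4 A.
So P(type O) = 1/4 per child.
All 3 independent: (1/4)^3 = 1/64.

1/64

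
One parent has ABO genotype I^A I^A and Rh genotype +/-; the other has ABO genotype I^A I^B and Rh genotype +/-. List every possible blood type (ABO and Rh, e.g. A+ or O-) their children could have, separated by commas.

A+, A-, AB+, AB-

Gametes from I^A I^A × I^A I^B give offspring ABO genotypes I^A I^A, I^A I^B, i.e. phenotypes A, AB.
Rh cross +/- × +/- → phenotypes Rh+, Rh-.
Combining independently: A+, A-, AB+, AB-.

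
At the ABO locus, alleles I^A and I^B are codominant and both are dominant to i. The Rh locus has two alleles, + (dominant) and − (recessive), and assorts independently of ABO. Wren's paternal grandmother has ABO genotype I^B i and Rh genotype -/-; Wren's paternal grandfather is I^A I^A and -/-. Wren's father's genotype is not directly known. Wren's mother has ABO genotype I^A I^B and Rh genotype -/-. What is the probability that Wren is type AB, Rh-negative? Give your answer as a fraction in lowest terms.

3/8

Wren's father's ABO genotype from I^B i × I^A I^A: 1/2 I^A I^B, 1/2 I^A i.
Crossing each possibility with the mother I^A I^B and summing P(type AB): 1/2·1/2 + 1/2·1/4 = 3/8.
Similarly for Rh via the father's Rh distribution: P(Rh-) = 1.
Independent loci: 3/8 × 1 = 3/8.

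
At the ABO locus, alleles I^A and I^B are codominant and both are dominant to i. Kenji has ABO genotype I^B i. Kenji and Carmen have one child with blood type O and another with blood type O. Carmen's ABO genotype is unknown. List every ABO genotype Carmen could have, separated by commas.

I^A i, I^B i, i i

For each candidate genotype of Carmen, check whether crossing it with I^B i can produce every observed child phenotype.
  I^A I^A → possible child types {A, AB} ✗
  I^A I^B → possible child types {A, B, AB} ✗
  I^A i → possible child types {O, A, B, AB} ✓
  I^B I^B → possible child types {B} ✗
  I^B i → possible child types {O, B} ✓
  i i → possible child types {O, B} ✓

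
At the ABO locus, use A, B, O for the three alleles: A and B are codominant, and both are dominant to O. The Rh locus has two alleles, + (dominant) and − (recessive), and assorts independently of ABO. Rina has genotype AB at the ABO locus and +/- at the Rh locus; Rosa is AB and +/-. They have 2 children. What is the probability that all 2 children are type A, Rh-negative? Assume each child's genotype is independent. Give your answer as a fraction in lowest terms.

1/256

ABO cross AB × AB → 1/4 A, 1/4 B, 1/2 AB.
Rh cross +/- × +/- → 3/4 Rh+, 1/4 Rh-; so P(type A, Rh-negative) = 1/4 × 1/4 = 1/16 per child.
All 2 independent: (1/16)^2 = 1/256.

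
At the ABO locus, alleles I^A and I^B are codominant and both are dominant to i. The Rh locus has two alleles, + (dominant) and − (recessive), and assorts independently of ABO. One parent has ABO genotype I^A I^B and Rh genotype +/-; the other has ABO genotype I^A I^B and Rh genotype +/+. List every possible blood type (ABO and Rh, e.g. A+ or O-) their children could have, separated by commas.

Gametes from I^A I^B × I^A I^B give offspring ABO genotypes I^A I^A, I^A I^B, I^B I^B, i.e. phenotypes A, B, AB.
Rh cross +/- × +/+ → phenotypes Rh+.
Combining independently: A+, B+, AB+.

A+, B+, AB+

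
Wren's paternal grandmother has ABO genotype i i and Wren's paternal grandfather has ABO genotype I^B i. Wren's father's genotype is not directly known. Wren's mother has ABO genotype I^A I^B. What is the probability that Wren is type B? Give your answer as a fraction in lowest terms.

Wren's father's ABO genotype from i i × I^B i: 1/2 I^B i, 1/2 i i.
Crossing each possibility with the mother I^A I^B and summing P(type B): 1/2·1/2 + 1/2·1/2 = 1/2.

1/2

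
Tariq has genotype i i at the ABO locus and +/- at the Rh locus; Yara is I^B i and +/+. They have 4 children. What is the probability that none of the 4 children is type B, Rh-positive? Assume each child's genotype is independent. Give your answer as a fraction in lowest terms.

1/16

ABO cross i i × I^B i → 1/2 O, 1/2 B.
Rh cross +/- × +/+ → 1 Rh+; so P(type B, Rh-positive) = 1/2 × 1 = 1/2 per child.
P(not type B, Rh-positive) = 1/2 for one child; (1/2)^4 = 1/16.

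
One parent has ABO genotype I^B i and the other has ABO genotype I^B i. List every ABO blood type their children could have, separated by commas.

Gametes from I^B i × I^B i give offspring ABO genotypes I^B I^B, I^B i, i i, i.e. phenotypes O, B.

O, B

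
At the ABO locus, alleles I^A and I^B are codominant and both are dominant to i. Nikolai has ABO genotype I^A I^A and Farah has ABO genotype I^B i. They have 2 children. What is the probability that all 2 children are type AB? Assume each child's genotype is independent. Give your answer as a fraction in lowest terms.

1/4

ABO cross I^A I^A × I^B i → 1/2 A, 1/2 AB.
So P(type AB) = 1/2 per child.
All 2 independent: (1/2)^2 = 1/4.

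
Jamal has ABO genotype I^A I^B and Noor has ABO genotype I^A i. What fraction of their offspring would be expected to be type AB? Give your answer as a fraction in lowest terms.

ABO cross I^A I^B × I^A i → offspring phenotypes: 1/2 A, 1/4 B, 1/4 AB.
So P(type AB) = 1/4.

1/4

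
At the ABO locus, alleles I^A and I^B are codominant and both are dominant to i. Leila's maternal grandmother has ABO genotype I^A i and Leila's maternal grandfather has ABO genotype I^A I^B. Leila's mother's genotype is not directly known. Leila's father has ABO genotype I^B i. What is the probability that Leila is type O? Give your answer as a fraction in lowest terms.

1/8

Leila's mother's ABO genotype from I^A i × I^A I^B: 1/4 I^A I^A, 1/4 I^A I^B, 1/4 I^A i, 1/4 I^B i.
Crossing each possibility with the father I^B i and summing P(type O): 1/4·0 + 1/4·0 + 1/4·1/4 + 1/4·1/4 = 1/8.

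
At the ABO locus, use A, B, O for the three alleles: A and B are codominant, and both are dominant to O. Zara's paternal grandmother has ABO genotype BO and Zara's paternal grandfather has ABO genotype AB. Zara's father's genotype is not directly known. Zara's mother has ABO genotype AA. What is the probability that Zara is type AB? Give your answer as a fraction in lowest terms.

1/2

Zara's father's ABO genotype from BO × AB: 1/4 AB, 1/4 AO, 1/4 BB, 1/4 BO.
Crossing each possibility with the mother AA and summing P(type AB): 1/4·1/2 + 1/4·0 + 1/4·1 + 1/4·1/2 = 1/2.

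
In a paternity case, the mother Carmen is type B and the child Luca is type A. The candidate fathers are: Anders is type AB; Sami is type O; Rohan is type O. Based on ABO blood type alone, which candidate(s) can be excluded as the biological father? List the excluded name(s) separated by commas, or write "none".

Sami, Rohan

A candidate is excluded only if no genotype consistent with his phenotype could produce a type A child with a type B mother.
Sami (type O): no genotype consistent with that phenotype can produce a type-A child with a type-B mother.
Rohan (type O): no genotype consistent with that phenotype can produce a type-A child with a type-B mother.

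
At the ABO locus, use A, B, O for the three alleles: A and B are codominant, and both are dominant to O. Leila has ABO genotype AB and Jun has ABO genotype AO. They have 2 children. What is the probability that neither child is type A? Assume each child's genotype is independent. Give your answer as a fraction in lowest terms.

1/4

ABO cross AB × AO → 1/2 A, 1/4 B, 1/4 AB.
So P(type A) = 1/2 per child.
P(not type A) = 1/2 for one child; (1/2)^2 = 1/4.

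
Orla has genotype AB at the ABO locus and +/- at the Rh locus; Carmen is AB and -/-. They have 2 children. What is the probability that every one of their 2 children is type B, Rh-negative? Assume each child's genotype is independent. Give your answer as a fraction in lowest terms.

ABO cross AB × AB → 1/4 A, 1/4 B, 1/2 AB.
Rh cross +/- × -/- → 1/2 Rh+, 1/2 Rh-; so P(type B, Rh-negative) = 1/4 × 1/2 = 1/8 per child.
All 2 independent: (1/8)^2 = 1/64.

1/64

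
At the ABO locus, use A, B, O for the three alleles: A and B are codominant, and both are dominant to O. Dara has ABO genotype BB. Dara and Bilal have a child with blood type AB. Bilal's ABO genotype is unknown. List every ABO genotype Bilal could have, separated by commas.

For each candidate genotype of Bilal, check whether crossing it with BB can produce every observed child phenotype.
  AA → possible child types {AB} ✓
  AB → possible child types {B, AB} ✓
  AO → possible child types {B, AB} ✓
  BB → possible child types {B} ✗
  BO → possible child types {B} ✗
  OO → possible child types {B} ✗

AA, AB, AO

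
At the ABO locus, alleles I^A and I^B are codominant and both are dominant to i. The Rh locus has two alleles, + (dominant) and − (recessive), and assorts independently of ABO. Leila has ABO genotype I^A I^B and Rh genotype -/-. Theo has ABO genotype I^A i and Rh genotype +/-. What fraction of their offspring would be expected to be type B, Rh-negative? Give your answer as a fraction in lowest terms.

1/8

ABO cross I^A I^B × I^A i → offspring phenotypes: 1/2 A, 1/4 B, 1/4 AB.
Rh cross -/- × +/- → 1/2 Rh+, 1/2 Rh-.
Independent loci: P(type B, Rh-negative) = 1/4 × 1/2 = 1/8.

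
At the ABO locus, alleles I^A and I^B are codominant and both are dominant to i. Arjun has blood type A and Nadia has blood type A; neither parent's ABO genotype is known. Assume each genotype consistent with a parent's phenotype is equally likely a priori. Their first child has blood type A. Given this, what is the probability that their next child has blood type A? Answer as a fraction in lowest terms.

Possible genotypes: Arjun ∈ {I^A I^A, I^A i}; Nadia ∈ {I^A I^A, I^A i}.
Weight each parental genotype pair by prior × P(type-A child):
  I^A I^A × I^A I^A: posterior weight 4/15; P(next child type A) = 1.
  I^A I^A × I^A i: posterior weight 4/15; P(next child type A) = 1.
  I^A i × I^A I^A: posterior weight 4/15; P(next child type A) = 1.
  I^A i × I^A i: posterior weight 1/5; P(next child type A) = 3/4.
Weighted sum = 19/20.

19/20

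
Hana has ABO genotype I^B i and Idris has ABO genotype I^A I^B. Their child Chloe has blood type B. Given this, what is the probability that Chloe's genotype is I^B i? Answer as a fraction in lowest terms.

1/2

Cross I^B i × I^A I^B → 1/4 I^A I^B, 1/4 I^A i, 1/4 I^B I^B, 1/4 I^B i.
Type-B genotypes among offspring: I^B I^B (1/4), I^B i (1/4); total 1/2.
P(I^B i | type B) = (1/4) / (1/2) = 1/2.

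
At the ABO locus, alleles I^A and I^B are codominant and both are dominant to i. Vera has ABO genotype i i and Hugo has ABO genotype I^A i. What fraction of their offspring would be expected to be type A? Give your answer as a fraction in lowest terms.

1/2

ABO cross i i × I^A i → offspring phenotypes: 1/2 O, 1/2 A.
So P(type A) = 1/2.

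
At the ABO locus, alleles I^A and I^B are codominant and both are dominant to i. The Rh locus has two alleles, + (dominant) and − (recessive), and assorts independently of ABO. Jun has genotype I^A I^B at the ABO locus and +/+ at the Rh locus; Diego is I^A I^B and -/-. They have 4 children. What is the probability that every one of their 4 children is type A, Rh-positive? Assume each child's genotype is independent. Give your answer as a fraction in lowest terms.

ABO cross I^A I^B × I^A I^B → 1/4 A, 1/4 B, 1/2 AB.
Rh cross +/+ × -/- → 1 Rh+; so P(type A, Rh-positive) = 1/4 × 1 = 1/4 per child.
All 4 independent: (1/4)^4 = 1/256.

1/256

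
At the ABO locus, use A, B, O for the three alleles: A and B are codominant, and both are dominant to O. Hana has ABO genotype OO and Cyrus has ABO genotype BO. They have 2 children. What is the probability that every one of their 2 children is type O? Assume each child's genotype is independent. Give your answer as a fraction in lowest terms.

ABO cross OO × BO → 1/2 O, 1/2 B.
So P(type O) = 1/2 per child.
All 2 independent: (1/2)^2 = 1/4.

1/4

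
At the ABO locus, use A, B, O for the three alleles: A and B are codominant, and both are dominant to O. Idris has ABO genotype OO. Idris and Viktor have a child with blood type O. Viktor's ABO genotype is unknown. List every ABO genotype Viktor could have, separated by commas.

For each candidate genotype of Viktor, check whether crossing it with OO can produce every observed child phenotype.
  AA → possible child types {A} ✗
  AB → possible child types {A, B} ✗
  AO → possible child types {O, A} ✓
  BB → possible child types {B} ✗
  BO → possible child types {O, B} ✓
  OO → possible child types {O} ✓

AO, BO, OO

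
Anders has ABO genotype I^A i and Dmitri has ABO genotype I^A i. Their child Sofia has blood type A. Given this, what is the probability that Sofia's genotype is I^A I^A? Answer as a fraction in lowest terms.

1/3

Cross I^A i × I^A i → 1/4 I^A I^A, 1/2 I^A i, 1/4 i i.
Type-A genotypes among offspring: I^A I^A (1/4), I^A i (1/2); total 3/4.
P(I^A I^A | type A) = (1/4) / (3/4) = 1/3.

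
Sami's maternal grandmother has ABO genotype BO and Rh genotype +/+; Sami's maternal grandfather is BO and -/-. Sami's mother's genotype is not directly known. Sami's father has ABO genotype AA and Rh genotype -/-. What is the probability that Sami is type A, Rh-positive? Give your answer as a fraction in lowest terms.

1/4

Sami's mother's ABO genotype from BO × BO: 1/4 BB, 1/2 BO, 1/4 OO.
Crossing each possibility with the father AA and summing P(type A): 1/4·0 + 1/2·1/2 + 1/4·1 = 1/2.
Similarly for Rh via the mother's Rh distribution: P(Rh+) = 1/2.
Independent loci: 1/2 × 1/2 = 1/4.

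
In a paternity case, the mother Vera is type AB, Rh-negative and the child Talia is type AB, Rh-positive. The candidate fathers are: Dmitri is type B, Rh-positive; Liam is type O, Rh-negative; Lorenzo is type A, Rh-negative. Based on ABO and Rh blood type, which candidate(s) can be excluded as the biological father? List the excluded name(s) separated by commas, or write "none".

A candidate is excluded only if no genotype consistent with his phenotype could produce a type AB, Rh-positive child with a type AB, Rh-negative mother.
Liam (type O, Rh-): no genotype consistent with that phenotype can produce a type-AB Rh+ child with a type-AB mother.
Lorenzo (type A, Rh-): no genotype consistent with that phenotype can produce a type-AB Rh+ child with a type-AB mother.

Liam, Lorenzo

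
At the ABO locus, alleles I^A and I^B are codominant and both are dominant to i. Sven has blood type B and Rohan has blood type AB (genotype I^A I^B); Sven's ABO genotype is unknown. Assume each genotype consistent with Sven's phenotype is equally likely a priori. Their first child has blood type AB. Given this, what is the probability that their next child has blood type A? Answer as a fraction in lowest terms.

Possible genotypes: Sven ∈ {I^B I^B, I^B i}; Rohan ∈ {I^A I^B}.
Weight each parental genotype pair by prior × P(type-AB child):
  I^B I^B × I^A I^B: posterior weight 2/3; P(next child type A) = 0.
  I^B i × I^A I^B: posterior weight 1/3; P(next child type A) = 1/4.
Weighted sum = 1/12.

1/12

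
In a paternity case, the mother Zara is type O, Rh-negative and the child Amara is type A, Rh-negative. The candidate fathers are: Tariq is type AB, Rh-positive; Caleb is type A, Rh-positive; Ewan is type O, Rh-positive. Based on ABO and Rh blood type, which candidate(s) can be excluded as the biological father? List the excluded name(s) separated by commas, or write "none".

Ewan

A candidate is excluded only if no genotype consistent with his phenotype could produce a type A, Rh-negative child with a type O, Rh-negative mother.
Ewan (type O, Rh+): no genotype consistent with that phenotype can produce a type-A Rh- child with a type-O mother.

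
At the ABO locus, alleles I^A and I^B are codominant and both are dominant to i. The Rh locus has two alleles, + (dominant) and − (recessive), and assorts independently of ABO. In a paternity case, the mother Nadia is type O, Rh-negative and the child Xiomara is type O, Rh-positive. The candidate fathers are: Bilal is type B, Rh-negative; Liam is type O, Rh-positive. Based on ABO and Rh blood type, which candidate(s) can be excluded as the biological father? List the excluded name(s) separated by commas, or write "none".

A candidate is excluded only if no genotype consistent with his phenotype could produce a type O, Rh-positive child with a type O, Rh-negative mother.
Bilal (type B, Rh-): no genotype consistent with that phenotype can produce a type-O Rh+ child with a type-O mother.

Bilal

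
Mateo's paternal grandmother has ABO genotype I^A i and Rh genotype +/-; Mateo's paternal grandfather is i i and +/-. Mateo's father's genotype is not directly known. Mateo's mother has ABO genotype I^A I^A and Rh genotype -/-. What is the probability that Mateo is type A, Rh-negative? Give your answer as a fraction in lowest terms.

Mateo's father's ABO genotype from I^A i × i i: 1/2 I^A i, 1/2 i i.
Crossing each possibility with the mother I^A I^A and summing P(type A): 1/2·1 + 1/2·1 = 1.
Similarly for Rh via the father's Rh distribution: P(Rh-) = 1/2.
Independent loci: 1 × 1/2 = 1/2.

1/2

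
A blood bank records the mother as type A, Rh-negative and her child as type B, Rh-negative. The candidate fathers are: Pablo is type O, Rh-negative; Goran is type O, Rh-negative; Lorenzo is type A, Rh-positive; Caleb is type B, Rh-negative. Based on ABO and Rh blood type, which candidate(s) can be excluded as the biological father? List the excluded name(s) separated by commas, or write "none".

A candidate is excluded only if no genotype consistent with his phenotype could produce a type B, Rh-negative child with a type A, Rh-negative mother.
Pablo (type O, Rh-): no genotype consistent with that phenotype can produce a type-B Rh- child with a type-A mother.
Goran (type O, Rh-): no genotype consistent with that phenotype can produce a type-B Rh- child with a type-A mother.
Lorenzo (type A, Rh+): no genotype consistent with that phenotype can produce a type-B Rh- child with a type-A mother.

Pablo, Goran, Lorenzo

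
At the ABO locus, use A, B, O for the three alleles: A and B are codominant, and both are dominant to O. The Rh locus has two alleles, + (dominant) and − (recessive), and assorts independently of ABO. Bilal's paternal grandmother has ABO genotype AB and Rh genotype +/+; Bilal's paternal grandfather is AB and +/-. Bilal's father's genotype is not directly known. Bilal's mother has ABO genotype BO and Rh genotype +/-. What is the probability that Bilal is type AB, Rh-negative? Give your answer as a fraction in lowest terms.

Bilal's father's ABO genotype from AB × AB: 1/4 AA, 1/2 AB, 1/4 BB.
Crossing each possibility with the mother BO and summing P(type AB): 1/4·1/2 + 1/2·1/4 + 1/4·0 = 1/4.
Similarly for Rh via the father's Rh distribution: P(Rh-) = 1/8.
Independent loci: 1/4 × 1/8 = 1/32.

1/32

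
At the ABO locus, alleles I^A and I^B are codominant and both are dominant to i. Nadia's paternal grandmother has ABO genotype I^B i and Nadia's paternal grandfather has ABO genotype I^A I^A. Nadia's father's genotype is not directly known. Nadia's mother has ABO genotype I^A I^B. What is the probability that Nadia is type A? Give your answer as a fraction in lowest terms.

Nadia's father's ABO genotype from I^B i × I^A I^A: 1/2 I^A I^B, 1/2 I^A i.
Crossing each possibility with the mother I^A I^B and summing P(type A): 1/2·1/4 + 1/2·1/2 = 3/8.

3/8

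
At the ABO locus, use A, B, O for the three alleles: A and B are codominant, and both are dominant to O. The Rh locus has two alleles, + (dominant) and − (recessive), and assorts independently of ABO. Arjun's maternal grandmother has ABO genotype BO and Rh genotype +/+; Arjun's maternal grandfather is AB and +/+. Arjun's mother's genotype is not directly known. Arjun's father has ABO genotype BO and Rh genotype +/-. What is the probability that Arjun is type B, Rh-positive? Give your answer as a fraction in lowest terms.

5/8

Arjun's mother's ABO genotype from BO × AB: 1/4 AB, 1/4 AO, 1/4 BB, 1/4 BO.
Crossing each possibility with the father BO and summing P(type B): 1/4·1/2 + 1/4·1/4 + 1/4·1 + 1/4·3/4 = 5/8.
Similarly for Rh via the mother's Rh distribution: P(Rh+) = 1.
Independent loci: 5/8 × 1 = 5/8.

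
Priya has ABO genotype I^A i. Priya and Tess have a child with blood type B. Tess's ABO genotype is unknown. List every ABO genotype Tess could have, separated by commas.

For each candidate genotype of Tess, check whether crossing it with I^A i can produce every observed child phenotype.
  I^A I^A → possible child types {A} ✗
  I^A I^B → possible child types {A, B, AB} ✓
  I^A i → possible child types {O, A} ✗
  I^B I^B → possible child types {B, AB} ✓
  I^B i → possible child types {O, A, B, AB} ✓
  i i → possible child types {O, A} ✗

I^A I^B, I^B I^B, I^B i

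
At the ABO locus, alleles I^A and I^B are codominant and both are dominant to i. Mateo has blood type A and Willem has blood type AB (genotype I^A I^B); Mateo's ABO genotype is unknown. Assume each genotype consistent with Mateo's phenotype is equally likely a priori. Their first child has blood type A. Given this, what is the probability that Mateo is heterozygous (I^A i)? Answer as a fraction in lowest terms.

Possible genotypes: Mateo ∈ {I^A I^A, I^A i}; Willem ∈ {I^A I^B}.
Weight each parental genotype pair by prior × P(type-A child):
  I^A I^A × I^A I^B: posterior weight 1/2.
  I^A i × I^A I^B: posterior weight 1/2.
Sum the posterior weight over pairs where Mateo is I^A i: 1/2.

1/2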